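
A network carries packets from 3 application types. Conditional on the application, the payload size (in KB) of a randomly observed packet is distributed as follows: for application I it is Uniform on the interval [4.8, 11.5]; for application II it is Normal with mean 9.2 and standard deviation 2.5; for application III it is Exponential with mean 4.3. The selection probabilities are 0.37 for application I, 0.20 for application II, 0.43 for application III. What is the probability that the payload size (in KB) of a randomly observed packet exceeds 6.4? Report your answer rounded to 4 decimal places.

0.5524

Conditional on each application, P(X > 6.4): I: 0.761194; II: 0.868643; III: 0.22574.
By total probability, P(X > 6.4) = 0.37·0.761194 + 0.2·0.868643 + 0.43·0.22574 = 0.552439.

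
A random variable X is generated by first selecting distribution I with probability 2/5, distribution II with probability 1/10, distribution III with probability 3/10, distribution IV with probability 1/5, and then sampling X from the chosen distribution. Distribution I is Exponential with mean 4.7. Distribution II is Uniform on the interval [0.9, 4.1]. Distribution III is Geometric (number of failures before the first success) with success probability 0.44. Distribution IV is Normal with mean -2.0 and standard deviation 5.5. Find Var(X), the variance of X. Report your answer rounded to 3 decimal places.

Per component, I: μ=4.7, E[X²]=44.18; II: μ=2.5, E[X²]=7.10333; III: μ=1.27273, E[X²]=4.5124; IV: μ=-2, E[X²]=34.25.
E[X] = 0.4·4.7 + 0.1·2.5 + 0.3·1.27273 + 0.2·-2 = 2.11182.
E[X²] = 0.4·44.18 + 0.1·7.10333 + 0.3·4.5124 + 0.2·34.25 = 26.5861.
Var(X) = E[X²] − (E[X])² = 26.5861 − 4.45978 = 22.1263.

22.126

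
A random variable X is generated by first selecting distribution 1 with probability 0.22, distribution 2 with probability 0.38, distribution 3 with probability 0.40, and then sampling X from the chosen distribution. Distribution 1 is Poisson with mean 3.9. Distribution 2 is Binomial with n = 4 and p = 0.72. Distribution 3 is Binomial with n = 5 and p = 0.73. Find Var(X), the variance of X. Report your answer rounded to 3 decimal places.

1.741

Per component, 1: μ=3.9, E[X²]=19.11; 2: μ=2.88, E[X²]=9.1008; 3: μ=3.65, E[X²]=14.308.
E[X] = 0.22·3.9 + 0.38·2.88 + 0.4·3.65 = 3.4124.
E[X²] = 0.22·19.11 + 0.38·9.1008 + 0.4·14.308 = 13.3857.
Var(X) = E[X²] − (E[X])² = 13.3857 − 11.6445 = 1.74123.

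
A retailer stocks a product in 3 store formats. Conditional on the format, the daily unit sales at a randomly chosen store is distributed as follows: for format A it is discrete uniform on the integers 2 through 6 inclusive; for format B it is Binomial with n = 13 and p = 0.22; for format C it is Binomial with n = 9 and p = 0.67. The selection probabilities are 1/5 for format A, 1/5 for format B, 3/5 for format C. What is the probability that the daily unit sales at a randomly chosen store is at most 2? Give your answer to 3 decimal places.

0.131

Conditional on each format, P(X ≤ 2): A: 0.2; B: 0.430062; C: 0.00778179.
By total probability, P(X ≤ 2) = 0.2·0.2 + 0.2·0.430062 + 0.6·0.00778179 = 0.130681.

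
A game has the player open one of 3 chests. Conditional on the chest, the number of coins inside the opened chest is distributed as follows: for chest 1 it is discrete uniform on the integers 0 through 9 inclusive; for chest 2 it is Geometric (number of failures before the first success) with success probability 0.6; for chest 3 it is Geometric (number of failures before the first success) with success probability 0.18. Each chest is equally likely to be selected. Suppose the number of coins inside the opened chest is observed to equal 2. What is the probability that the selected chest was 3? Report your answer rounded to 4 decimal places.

0.3818

Likelihoods P(X=2 | ·): 1: 0.1; 2: 0.096; 3: 0.121032.
Posterior ∝ prior × likelihood. Numerator for 3: 0.333333·0.121032 = 0.040344.
Normalizing constant: 0.333333·0.1 + 0.333333·0.096 + 0.333333·0.121032 = 0.105677.
P(3 | observation) = 0.040344 / 0.105677 = 0.381766.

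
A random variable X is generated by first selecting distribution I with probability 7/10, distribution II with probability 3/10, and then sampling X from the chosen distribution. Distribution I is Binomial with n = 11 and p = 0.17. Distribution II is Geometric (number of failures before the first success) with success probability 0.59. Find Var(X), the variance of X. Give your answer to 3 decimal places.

Per component, I: μ=1.87, E[X²]=5.049; II: μ=0.694915, E[X²]=1.66073.
E[X] = 0.7·1.87 + 0.3·0.694915 = 1.51747.
E[X²] = 0.7·5.049 + 0.3·1.66073 = 4.03252.
Var(X) = E[X²] − (E[X])² = 4.03252 − 2.30273 = 1.72979.

1.730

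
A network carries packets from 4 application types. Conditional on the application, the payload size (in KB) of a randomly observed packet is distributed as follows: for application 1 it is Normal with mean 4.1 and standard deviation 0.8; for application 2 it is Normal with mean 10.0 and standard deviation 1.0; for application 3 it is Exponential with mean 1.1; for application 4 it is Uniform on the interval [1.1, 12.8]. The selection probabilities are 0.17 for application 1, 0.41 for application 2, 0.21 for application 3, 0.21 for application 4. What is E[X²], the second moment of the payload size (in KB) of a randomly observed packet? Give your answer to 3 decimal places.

57.424

For each component E[X²] = Var + (mean)², giving 1: 17.45; 2: 101; 3: 2.42; 4: 59.71.
Overall E[X²] = 0.17·17.45 + 0.41·101 + 0.21·2.42 + 0.21·59.71 = 57.4238.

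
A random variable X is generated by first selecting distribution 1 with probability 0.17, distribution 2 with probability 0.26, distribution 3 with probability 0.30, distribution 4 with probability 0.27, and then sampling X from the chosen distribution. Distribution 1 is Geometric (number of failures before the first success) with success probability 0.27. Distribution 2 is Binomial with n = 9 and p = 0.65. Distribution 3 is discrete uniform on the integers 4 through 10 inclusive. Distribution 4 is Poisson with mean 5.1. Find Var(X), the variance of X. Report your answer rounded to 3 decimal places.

Per component, 1: μ=2.7037, E[X²]=17.3237; 2: μ=5.85, E[X²]=36.27; 3: μ=7, E[X²]=53; 4: μ=5.1, E[X²]=31.11.
E[X] = 0.17·2.7037 + 0.26·5.85 + 0.3·7 + 0.27·5.1 = 5.45763.
E[X²] = 0.17·17.3237 + 0.26·36.27 + 0.3·53 + 0.27·31.11 = 36.6749.
Var(X) = E[X²] − (E[X])² = 36.6749 − 29.7857 = 6.88921.

6.889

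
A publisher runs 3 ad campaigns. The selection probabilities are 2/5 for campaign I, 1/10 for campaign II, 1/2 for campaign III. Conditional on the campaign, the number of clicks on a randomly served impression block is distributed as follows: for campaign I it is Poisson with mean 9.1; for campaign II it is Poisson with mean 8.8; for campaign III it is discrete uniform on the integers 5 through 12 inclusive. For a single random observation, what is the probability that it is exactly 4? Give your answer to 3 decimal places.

Conditional on each campaign, P(X = 4): I: 0.0319062; II: 0.0376641; III: 0.
By total probability, P(X = 4) = 0.4·0.0319062 + 0.1·0.0376641 + 0.5·0 = 0.0165289.

0.017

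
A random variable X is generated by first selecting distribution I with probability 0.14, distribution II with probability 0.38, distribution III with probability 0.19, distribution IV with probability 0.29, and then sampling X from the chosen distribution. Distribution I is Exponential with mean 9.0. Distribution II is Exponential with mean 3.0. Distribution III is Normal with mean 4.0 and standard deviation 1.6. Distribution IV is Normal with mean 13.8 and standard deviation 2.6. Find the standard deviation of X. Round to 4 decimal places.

Per component, I: μ=9, E[X²]=162; II: μ=3, E[X²]=18; III: μ=4, E[X²]=18.56; IV: μ=13.8, E[X²]=197.2.
E[X] = 0.14·9 + 0.38·3 + 0.19·4 + 0.29·13.8 = 7.162.
E[X²] = 0.14·162 + 0.38·18 + 0.19·18.56 + 0.29·197.2 = 90.2344.
Var(X) = E[X²] − (E[X])² = 90.2344 − 51.2942 = 38.9402.
SD(X) = √38.9402 = 6.2402.

6.2402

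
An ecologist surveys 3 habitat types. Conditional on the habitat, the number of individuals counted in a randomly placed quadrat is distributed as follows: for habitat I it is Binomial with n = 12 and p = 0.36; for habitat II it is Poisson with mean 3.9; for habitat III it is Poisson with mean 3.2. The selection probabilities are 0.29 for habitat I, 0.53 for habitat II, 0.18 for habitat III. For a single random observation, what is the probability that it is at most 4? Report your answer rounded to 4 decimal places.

Conditional on each habitat, P(X ≤ 4): I: 0.554141; II: 0.648365; III: 0.780613.
By total probability, P(X ≤ 4) = 0.29·0.554141 + 0.53·0.648365 + 0.18·0.780613 = 0.644845.

0.6448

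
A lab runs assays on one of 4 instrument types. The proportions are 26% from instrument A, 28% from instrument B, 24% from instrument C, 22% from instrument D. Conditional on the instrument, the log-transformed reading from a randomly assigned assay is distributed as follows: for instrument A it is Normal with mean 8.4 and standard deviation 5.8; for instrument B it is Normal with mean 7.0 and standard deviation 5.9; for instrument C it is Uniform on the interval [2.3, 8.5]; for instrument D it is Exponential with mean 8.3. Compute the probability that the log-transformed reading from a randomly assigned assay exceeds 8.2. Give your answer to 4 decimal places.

Conditional on each instrument, P(X > 8.2): A: 0.513754; B: 0.419415; C: 0.0483871; D: 0.372339.
By total probability, P(X > 8.2) = 0.26·0.513754 + 0.28·0.419415 + 0.24·0.0483871 + 0.22·0.372339 = 0.34454.

0.3445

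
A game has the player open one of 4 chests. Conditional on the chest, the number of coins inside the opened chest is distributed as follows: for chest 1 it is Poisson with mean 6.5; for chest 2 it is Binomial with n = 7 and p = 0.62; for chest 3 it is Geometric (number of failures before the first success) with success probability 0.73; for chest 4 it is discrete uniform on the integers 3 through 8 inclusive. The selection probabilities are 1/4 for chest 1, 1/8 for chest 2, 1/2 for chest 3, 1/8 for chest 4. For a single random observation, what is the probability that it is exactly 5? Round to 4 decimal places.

0.0924

Conditional on each chest, P(X = 5): 1: 0.145369; 2: 0.277808; 3: 0.00104747; 4: 0.166667.
By total probability, P(X = 5) = 0.25·0.145369 + 0.125·0.277808 + 0.5·0.00104747 + 0.125·0.166667 = 0.0924253.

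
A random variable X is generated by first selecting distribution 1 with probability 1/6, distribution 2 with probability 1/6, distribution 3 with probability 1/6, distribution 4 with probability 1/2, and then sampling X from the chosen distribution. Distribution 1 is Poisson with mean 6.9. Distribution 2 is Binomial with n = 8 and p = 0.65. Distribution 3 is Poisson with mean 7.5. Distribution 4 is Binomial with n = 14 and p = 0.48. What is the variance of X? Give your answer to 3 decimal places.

4.934

Per component, 1: μ=6.9, E[X²]=54.51; 2: μ=5.2, E[X²]=28.86; 3: μ=7.5, E[X²]=63.75; 4: μ=6.72, E[X²]=48.6528.
E[X] = 0.166667·6.9 + 0.166667·5.2 + 0.166667·7.5 + 0.5·6.72 = 6.62667.
E[X²] = 0.166667·54.51 + 0.166667·28.86 + 0.166667·63.75 + 0.5·48.6528 = 48.8464.
Var(X) = E[X²] − (E[X])² = 48.8464 − 43.9127 = 4.93369.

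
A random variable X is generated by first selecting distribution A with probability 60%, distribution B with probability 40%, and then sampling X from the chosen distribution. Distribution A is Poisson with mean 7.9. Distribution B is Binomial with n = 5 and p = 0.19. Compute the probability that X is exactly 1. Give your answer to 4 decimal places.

0.1653

Conditional on each component, P(X = 1): A: 0.00292887; B: 0.408944.
By total probability, P(X = 1) = 0.6·0.00292887 + 0.4·0.408944 = 0.165335.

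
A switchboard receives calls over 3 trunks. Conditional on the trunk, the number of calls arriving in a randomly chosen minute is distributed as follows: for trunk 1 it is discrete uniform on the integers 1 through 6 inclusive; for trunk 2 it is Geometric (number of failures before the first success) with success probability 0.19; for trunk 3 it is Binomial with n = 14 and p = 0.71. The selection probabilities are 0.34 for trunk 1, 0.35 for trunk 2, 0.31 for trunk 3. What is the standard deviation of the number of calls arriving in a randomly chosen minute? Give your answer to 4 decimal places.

4.2042

Per component, 1: μ=3.5, E[X²]=15.1667; 2: μ=4.26316, E[X²]=40.6122; 3: μ=9.94, E[X²]=101.686.
E[X] = 0.34·3.5 + 0.35·4.26316 + 0.31·9.94 = 5.76351.
E[X²] = 0.34·15.1667 + 0.35·40.6122 + 0.31·101.686 = 50.8937.
Var(X) = E[X²] − (E[X])² = 50.8937 − 33.218 = 17.6757.
SD(X) = √17.6757 = 4.20424.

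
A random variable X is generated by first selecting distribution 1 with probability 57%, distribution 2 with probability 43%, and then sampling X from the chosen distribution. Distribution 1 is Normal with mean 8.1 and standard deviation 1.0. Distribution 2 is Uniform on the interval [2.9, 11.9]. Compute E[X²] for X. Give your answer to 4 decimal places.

For each component E[X²] = Var + (mean)², giving 1: 66.61; 2: 61.51.
Overall E[X²] = 0.57·66.61 + 0.43·61.51 = 64.417.

64.4170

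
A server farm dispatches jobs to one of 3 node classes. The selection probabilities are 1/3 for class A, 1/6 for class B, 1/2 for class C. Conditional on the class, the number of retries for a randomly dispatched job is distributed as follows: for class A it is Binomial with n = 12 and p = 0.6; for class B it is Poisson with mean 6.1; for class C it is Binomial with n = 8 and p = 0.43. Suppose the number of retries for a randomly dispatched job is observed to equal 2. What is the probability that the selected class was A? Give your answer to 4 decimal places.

Likelihoods P(X=2 | ·): A: 0.00249142; B: 0.0417286; C: 0.17756.
Posterior ∝ prior × likelihood. Numerator for A: 0.333333·0.00249142 = 0.000830472.
Normalizing constant: 0.333333·0.00249142 + 0.166667·0.0417286 + 0.5·0.17756 = 0.096565.
P(A | observation) = 0.000830472 / 0.096565 = 0.00860014.

0.0086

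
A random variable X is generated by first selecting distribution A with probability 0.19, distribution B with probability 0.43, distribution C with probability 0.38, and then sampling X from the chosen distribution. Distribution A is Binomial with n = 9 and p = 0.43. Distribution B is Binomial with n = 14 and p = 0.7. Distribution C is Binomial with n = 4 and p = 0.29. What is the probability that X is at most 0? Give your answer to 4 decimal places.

0.0978

Conditional on each component, P(X ≤ 0): A: 0.00635146; B: 4.78297e-08; C: 0.254117.
By total probability, P(X ≤ 0) = 0.19·0.00635146 + 0.43·4.78297e-08 + 0.38·0.254117 = 0.0977712.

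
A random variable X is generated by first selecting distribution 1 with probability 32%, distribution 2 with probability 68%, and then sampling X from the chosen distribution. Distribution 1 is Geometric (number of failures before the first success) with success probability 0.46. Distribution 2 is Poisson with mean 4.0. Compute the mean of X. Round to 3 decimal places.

3.096

Component means — 1: 1.17391; 2: 4.
E[X] = 0.32·1.17391 + 0.68·4 = 3.09565.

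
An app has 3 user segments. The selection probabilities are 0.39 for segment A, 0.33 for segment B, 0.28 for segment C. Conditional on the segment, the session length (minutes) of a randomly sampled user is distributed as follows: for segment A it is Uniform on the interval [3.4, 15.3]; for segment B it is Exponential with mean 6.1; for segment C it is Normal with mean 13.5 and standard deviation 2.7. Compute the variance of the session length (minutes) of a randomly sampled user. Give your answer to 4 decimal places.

27.2227

Per component, A: μ=9.35, E[X²]=99.2233; B: μ=6.1, E[X²]=74.42; C: μ=13.5, E[X²]=189.54.
E[X] = 0.39·9.35 + 0.33·6.1 + 0.28·13.5 = 9.4395.
E[X²] = 0.39·99.2233 + 0.33·74.42 + 0.28·189.54 = 116.327.
Var(X) = E[X²] − (E[X])² = 116.327 − 89.1042 = 27.2227.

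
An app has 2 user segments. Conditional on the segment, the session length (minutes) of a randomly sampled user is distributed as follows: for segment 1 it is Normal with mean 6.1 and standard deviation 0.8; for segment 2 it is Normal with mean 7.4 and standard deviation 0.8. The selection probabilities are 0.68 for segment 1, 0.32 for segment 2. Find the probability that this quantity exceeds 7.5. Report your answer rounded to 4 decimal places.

Conditional on each segment, P(X > 7.5): 1: 0.0400592; 2: 0.450262.
By total probability, P(X > 7.5) = 0.68·0.0400592 + 0.32·0.450262 = 0.171324.

0.1713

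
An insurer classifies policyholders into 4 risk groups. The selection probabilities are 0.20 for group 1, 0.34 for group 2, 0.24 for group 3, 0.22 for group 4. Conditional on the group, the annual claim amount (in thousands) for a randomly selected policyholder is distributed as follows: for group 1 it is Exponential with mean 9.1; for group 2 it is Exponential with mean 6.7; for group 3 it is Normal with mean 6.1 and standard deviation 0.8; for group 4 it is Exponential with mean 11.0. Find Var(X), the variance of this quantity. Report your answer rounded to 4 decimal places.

Per component, 1: μ=9.1, E[X²]=165.62; 2: μ=6.7, E[X²]=89.78; 3: μ=6.1, E[X²]=37.85; 4: μ=11, E[X²]=242.
E[X] = 0.2·9.1 + 0.34·6.7 + 0.24·6.1 + 0.22·11 = 7.982.
E[X²] = 0.2·165.62 + 0.34·89.78 + 0.24·37.85 + 0.22·242 = 125.973.
Var(X) = E[X²] − (E[X])² = 125.973 − 63.7123 = 62.2609.

62.2609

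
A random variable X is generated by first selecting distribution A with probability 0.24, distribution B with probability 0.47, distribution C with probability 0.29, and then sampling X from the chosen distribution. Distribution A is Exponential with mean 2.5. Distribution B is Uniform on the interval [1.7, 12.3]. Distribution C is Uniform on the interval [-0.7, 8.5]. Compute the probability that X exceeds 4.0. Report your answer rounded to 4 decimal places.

0.5583

Conditional on each component, P(X > 4.0): A: 0.201897; B: 0.783019; C: 0.48913.
By total probability, P(X > 4.0) = 0.24·0.201897 + 0.47·0.783019 + 0.29·0.48913 = 0.558322.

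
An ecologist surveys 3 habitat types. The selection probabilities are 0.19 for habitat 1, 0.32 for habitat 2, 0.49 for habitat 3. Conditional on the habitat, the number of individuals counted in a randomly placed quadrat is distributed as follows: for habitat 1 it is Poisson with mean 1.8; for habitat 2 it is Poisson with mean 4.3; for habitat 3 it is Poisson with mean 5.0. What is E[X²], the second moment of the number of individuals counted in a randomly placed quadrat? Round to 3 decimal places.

For each component E[X²] = Var + (mean)², giving 1: 5.04; 2: 22.79; 3: 30.
Overall E[X²] = 0.19·5.04 + 0.32·22.79 + 0.49·30 = 22.9504.

22.950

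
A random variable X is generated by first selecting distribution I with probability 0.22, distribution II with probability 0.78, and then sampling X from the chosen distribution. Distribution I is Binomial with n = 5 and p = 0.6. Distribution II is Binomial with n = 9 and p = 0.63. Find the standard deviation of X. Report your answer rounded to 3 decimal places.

1.767

Per component, I: μ=3, E[X²]=10.2; II: μ=5.67, E[X²]=34.2468.
E[X] = 0.22·3 + 0.78·5.67 = 5.0826.
E[X²] = 0.22·10.2 + 0.78·34.2468 = 28.9565.
Var(X) = E[X²] − (E[X])² = 28.9565 − 25.8328 = 3.12368.
SD(X) = √3.12368 = 1.76739.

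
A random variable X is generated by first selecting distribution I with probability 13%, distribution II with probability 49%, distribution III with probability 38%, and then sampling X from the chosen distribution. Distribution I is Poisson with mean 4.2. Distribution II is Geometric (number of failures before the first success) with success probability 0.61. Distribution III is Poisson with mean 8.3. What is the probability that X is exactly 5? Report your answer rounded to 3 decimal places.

0.055

Conditional on each component, P(X = 5): I: 0.163316; II: 0.00550368; III: 0.0815765.
By total probability, P(X = 5) = 0.13·0.163316 + 0.49·0.00550368 + 0.38·0.0815765 = 0.0549269.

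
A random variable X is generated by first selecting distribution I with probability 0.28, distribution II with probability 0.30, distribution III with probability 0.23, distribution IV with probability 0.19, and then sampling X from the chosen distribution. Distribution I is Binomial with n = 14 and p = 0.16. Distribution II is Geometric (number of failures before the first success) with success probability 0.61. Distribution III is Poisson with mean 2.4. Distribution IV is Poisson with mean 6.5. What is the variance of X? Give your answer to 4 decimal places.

Per component, I: μ=2.24, E[X²]=6.8992; II: μ=0.639344, E[X²]=1.45687; III: μ=2.4, E[X²]=8.16; IV: μ=6.5, E[X²]=48.75.
E[X] = 0.28·2.24 + 0.3·0.639344 + 0.23·2.4 + 0.19·6.5 = 2.606.
E[X²] = 0.28·6.8992 + 0.3·1.45687 + 0.23·8.16 + 0.19·48.75 = 13.5081.
Var(X) = E[X²] − (E[X])² = 13.5081 − 6.79125 = 6.71688.

6.7169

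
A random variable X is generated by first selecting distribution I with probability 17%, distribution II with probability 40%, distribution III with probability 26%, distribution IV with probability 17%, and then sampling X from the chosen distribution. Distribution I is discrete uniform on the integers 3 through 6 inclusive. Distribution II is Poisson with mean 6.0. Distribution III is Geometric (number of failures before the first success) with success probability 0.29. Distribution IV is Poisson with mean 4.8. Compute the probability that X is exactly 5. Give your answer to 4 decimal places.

0.1501

Conditional on each component, P(X = 5): I: 0.25; II: 0.160623; III: 0.0523227; IV: 0.174748.
By total probability, P(X = 5) = 0.17·0.25 + 0.4·0.160623 + 0.26·0.0523227 + 0.17·0.174748 = 0.15006.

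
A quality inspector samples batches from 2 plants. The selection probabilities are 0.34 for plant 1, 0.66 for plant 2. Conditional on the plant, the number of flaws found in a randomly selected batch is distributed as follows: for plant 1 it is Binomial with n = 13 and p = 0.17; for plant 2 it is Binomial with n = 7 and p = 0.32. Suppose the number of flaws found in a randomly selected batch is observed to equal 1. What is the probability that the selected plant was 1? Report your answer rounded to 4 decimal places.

0.3546

Likelihoods P(X=1 | ·): 1: 0.236227; 2: 0.221463.
Posterior ∝ prior × likelihood. Numerator for 1: 0.34·0.236227 = 0.0803172.
Normalizing constant: 0.34·0.236227 + 0.66·0.221463 = 0.226483.
P(1 | observation) = 0.0803172 / 0.226483 = 0.354628.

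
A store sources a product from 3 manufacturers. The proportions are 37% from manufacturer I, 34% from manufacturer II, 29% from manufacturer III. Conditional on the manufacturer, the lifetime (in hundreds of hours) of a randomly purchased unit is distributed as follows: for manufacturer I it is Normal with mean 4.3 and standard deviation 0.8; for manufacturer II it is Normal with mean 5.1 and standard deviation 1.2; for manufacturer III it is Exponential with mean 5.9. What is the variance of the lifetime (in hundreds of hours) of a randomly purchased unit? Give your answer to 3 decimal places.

11.240

Per component, I: μ=4.3, E[X²]=19.13; II: μ=5.1, E[X²]=27.45; III: μ=5.9, E[X²]=69.62.
E[X] = 0.37·4.3 + 0.34·5.1 + 0.29·5.9 = 5.036.
E[X²] = 0.37·19.13 + 0.34·27.45 + 0.29·69.62 = 36.6009.
Var(X) = E[X²] − (E[X])² = 36.6009 − 25.3613 = 11.2396.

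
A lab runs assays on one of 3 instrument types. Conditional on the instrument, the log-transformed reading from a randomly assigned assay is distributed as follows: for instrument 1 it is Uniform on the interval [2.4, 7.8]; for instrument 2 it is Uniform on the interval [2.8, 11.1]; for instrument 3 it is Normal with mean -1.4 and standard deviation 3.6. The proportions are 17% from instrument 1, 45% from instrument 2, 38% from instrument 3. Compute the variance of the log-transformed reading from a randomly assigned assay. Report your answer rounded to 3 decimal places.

22.835

Per component, 1: μ=5.1, E[X²]=28.44; 2: μ=6.95, E[X²]=54.0433; 3: μ=-1.4, E[X²]=14.92.
E[X] = 0.17·5.1 + 0.45·6.95 + 0.38·-1.4 = 3.4625.
E[X²] = 0.17·28.44 + 0.45·54.0433 + 0.38·14.92 = 34.8239.
Var(X) = E[X²] − (E[X])² = 34.8239 − 11.9889 = 22.835.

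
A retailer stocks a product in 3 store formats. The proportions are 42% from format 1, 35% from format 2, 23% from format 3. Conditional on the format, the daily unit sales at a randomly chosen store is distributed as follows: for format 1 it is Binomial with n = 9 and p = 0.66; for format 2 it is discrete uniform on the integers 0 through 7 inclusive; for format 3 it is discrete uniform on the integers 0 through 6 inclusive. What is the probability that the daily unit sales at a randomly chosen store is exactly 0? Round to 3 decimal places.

Conditional on each format, P(X = 0): 1: 6.0717e-05; 2: 0.125; 3: 0.142857.
By total probability, P(X = 0) = 0.42·6.0717e-05 + 0.35·0.125 + 0.23·0.142857 = 0.0766326.

0.077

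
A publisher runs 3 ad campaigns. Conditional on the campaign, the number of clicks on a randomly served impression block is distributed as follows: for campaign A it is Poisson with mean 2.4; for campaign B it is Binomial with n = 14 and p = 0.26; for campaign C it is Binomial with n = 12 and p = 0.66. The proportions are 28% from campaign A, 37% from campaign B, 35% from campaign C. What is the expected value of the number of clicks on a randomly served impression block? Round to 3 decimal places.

Component means — A: 2.4; B: 3.64; C: 7.92.
E[X] = 0.28·2.4 + 0.37·3.64 + 0.35·7.92 = 4.7908.

4.791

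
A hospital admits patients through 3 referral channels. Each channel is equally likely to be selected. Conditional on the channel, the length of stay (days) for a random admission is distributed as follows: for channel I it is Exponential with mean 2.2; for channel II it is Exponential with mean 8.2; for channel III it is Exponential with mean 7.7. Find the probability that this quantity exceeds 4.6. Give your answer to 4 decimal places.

Conditional on each channel, P(X > 4.6): I: 0.123575; II: 0.570652; III: 0.550239.
By total probability, P(X > 4.6) = 0.333333·0.123575 + 0.333333·0.570652 + 0.333333·0.550239 = 0.414822.

0.4148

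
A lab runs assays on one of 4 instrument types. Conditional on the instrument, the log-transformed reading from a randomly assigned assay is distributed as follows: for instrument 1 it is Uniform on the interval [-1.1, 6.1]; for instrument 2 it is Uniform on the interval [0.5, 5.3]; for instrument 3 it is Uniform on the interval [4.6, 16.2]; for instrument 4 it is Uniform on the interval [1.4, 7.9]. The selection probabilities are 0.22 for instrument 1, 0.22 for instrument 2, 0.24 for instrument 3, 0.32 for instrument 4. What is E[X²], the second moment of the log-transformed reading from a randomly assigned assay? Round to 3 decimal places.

For each component E[X²] = Var + (mean)², giving 1: 10.57; 2: 10.33; 3: 119.373; 4: 25.1433.
Overall E[X²] = 0.22·10.57 + 0.22·10.33 + 0.24·119.373 + 0.32·25.1433 = 41.2935.

41.293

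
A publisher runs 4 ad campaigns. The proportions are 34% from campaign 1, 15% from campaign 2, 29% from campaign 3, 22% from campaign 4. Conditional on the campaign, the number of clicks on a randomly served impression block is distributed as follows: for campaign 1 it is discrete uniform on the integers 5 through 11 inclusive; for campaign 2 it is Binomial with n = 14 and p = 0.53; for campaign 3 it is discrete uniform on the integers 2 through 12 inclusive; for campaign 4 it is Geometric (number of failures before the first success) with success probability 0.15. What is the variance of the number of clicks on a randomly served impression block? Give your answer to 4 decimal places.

Per component, 1: μ=8, E[X²]=68; 2: μ=7.42, E[X²]=58.5438; 3: μ=7, E[X²]=59; 4: μ=5.66667, E[X²]=69.8889.
E[X] = 0.34·8 + 0.15·7.42 + 0.29·7 + 0.22·5.66667 = 7.10967.
E[X²] = 0.34·68 + 0.15·58.5438 + 0.29·59 + 0.22·69.8889 = 64.3871.
Var(X) = E[X²] − (E[X])² = 64.3871 − 50.5474 = 13.8398.

13.8398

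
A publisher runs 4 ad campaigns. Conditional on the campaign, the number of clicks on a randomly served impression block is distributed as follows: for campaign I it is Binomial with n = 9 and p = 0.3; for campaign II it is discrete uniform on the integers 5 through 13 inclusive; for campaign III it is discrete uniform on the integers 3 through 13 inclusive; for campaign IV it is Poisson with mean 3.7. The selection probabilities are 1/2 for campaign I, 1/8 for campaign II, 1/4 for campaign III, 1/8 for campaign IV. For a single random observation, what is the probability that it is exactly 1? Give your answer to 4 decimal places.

Conditional on each campaign, P(X = 1): I: 0.15565; II: 0; III: 0; IV: 0.091477.
By total probability, P(X = 1) = 0.5·0.15565 + 0.125·0 + 0.25·0 + 0.125·0.091477 = 0.0892594.

0.0893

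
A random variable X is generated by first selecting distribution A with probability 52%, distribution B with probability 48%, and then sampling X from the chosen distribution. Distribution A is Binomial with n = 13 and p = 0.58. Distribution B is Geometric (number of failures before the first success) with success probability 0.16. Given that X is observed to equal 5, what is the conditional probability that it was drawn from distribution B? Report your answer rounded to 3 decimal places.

0.430

Likelihoods P(X=5 | ·): A: 0.0817924; B: 0.0669139.
Posterior ∝ prior × likelihood. Numerator for B: 0.48·0.0669139 = 0.0321187.
Normalizing constant: 0.52·0.0817924 + 0.48·0.0669139 = 0.0746507.
P(B | observation) = 0.0321187 / 0.0746507 = 0.430253.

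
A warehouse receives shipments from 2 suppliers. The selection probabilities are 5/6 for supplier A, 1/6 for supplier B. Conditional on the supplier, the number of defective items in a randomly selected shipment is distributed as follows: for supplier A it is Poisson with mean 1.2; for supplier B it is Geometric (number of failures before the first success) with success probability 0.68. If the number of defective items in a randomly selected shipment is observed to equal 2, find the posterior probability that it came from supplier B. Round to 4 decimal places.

0.0603

Likelihoods P(X=2 | ·): A: 0.21686; B: 0.069632.
Posterior ∝ prior × likelihood. Numerator for B: 0.166667·0.069632 = 0.0116053.
Normalizing constant: 0.833333·0.21686 + 0.166667·0.069632 = 0.192322.
P(B | observation) = 0.0116053 / 0.192322 = 0.0603433.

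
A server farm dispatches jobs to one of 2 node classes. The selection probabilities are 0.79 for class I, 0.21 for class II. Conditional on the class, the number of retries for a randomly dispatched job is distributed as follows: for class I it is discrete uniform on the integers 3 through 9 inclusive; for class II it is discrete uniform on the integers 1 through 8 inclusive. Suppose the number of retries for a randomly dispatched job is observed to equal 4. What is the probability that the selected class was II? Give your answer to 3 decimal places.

Likelihoods P(X=4 | ·): I: 0.142857; II: 0.125.
Posterior ∝ prior × likelihood. Numerator for II: 0.21·0.125 = 0.02625.
Normalizing constant: 0.79·0.142857 + 0.21·0.125 = 0.139107.
P(II | observation) = 0.02625 / 0.139107 = 0.188703.

0.189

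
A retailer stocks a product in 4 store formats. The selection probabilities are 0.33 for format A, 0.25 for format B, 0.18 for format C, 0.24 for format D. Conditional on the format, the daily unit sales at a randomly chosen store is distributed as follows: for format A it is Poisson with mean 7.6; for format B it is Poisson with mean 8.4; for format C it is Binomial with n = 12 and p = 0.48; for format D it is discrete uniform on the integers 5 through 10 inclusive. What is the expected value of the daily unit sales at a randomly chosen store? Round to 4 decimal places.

Component means — A: 7.6; B: 8.4; C: 5.76; D: 7.5.
E[X] = 0.33·7.6 + 0.25·8.4 + 0.18·5.76 + 0.24·7.5 = 7.4448.

7.4448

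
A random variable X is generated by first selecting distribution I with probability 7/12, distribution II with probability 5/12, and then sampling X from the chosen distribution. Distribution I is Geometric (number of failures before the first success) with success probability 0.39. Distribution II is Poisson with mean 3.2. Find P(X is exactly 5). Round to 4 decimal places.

Conditional on each component, P(X = 5): I: 0.0329393; II: 0.113979.
By total probability, P(X = 5) = 0.583333·0.0329393 + 0.416667·0.113979 = 0.066706.

0.0667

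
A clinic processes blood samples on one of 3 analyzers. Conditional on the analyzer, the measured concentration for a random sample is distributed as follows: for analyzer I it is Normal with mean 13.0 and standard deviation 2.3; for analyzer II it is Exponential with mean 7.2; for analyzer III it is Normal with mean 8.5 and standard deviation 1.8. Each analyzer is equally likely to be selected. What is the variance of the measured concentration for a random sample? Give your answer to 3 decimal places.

Per component, I: μ=13, E[X²]=174.29; II: μ=7.2, E[X²]=103.68; III: μ=8.5, E[X²]=75.49.
E[X] = 0.333333·13 + 0.333333·7.2 + 0.333333·8.5 = 9.56667.
E[X²] = 0.333333·174.29 + 0.333333·103.68 + 0.333333·75.49 = 117.82.
Var(X) = E[X²] − (E[X])² = 117.82 − 91.5211 = 26.2989.

26.299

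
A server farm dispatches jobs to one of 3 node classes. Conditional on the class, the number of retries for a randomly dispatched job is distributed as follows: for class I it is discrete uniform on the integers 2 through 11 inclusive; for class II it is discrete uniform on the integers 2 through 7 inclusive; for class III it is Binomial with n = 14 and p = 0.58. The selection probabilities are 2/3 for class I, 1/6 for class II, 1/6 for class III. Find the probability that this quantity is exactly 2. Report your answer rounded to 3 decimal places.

0.095

Conditional on each class, P(X = 2): I: 0.1; II: 0.166667; III: 0.000922335.
By total probability, P(X = 2) = 0.666667·0.1 + 0.166667·0.166667 + 0.166667·0.000922335 = 0.0945982.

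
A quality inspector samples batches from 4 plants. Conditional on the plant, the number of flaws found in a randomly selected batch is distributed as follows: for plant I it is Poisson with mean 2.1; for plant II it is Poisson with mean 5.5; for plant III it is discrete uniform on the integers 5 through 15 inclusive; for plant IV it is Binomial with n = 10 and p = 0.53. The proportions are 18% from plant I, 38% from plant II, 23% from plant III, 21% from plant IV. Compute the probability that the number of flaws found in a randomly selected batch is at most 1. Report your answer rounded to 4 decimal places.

0.0798

Conditional on each plant, P(X ≤ 1): I: 0.379615; II: 0.026564; III: 0; IV: 0.00645738.
By total probability, P(X ≤ 1) = 0.18·0.379615 + 0.38·0.026564 + 0.23·0 + 0.21·0.00645738 = 0.0797811.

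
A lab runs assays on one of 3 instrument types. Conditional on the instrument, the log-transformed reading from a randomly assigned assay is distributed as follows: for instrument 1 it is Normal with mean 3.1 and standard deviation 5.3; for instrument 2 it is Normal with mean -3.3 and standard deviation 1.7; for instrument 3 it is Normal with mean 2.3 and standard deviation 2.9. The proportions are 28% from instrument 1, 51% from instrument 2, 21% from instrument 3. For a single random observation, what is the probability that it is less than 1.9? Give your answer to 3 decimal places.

0.718

Conditional on each instrument, P(X < 1.9): 1: 0.410439; 2: 0.998889; 3: 0.445147.
By total probability, P(X < 1.9) = 0.28·0.410439 + 0.51·0.998889 + 0.21·0.445147 = 0.717837.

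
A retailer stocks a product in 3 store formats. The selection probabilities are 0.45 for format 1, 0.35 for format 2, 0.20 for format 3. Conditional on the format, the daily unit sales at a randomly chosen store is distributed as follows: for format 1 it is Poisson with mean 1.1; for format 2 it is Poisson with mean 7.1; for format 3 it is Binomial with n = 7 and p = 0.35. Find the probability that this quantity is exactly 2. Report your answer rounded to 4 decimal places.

0.1576

Conditional on each format, P(X = 2): 1: 0.201387; 2: 0.0207968; 3: 0.298485.
By total probability, P(X = 2) = 0.45·0.201387 + 0.35·0.0207968 + 0.2·0.298485 = 0.1576.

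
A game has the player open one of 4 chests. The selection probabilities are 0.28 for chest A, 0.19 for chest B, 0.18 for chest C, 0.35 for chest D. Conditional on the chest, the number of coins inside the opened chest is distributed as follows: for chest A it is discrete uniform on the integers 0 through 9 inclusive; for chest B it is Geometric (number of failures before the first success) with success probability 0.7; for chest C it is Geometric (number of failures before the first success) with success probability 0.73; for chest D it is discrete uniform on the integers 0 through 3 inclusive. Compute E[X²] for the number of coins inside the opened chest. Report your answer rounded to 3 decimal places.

For each component E[X²] = Var + (mean)², giving A: 28.5; B: 0.795918; C: 0.64346; D: 3.5.
Overall E[X²] = 0.28·28.5 + 0.19·0.795918 + 0.18·0.64346 + 0.35·3.5 = 9.47205.

9.472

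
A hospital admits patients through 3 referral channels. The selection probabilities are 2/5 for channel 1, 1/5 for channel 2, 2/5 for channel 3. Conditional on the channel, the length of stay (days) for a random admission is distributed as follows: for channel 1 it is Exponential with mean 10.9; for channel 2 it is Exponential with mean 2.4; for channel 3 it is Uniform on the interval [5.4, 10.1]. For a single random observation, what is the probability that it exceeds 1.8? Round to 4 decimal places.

Conditional on each channel, P(X > 1.8): 1: 0.847777; 2: 0.472367; 3: 1.
By total probability, P(X > 1.8) = 0.4·0.847777 + 0.2·0.472367 + 0.4·1 = 0.833584.

0.8336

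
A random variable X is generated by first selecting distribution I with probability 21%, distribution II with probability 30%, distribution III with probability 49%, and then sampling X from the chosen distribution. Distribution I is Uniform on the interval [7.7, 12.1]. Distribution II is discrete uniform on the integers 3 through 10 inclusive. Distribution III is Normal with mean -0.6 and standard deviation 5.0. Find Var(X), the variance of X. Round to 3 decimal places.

Per component, I: μ=9.9, E[X²]=99.6233; II: μ=6.5, E[X²]=47.5; III: μ=-0.6, E[X²]=25.36.
E[X] = 0.21·9.9 + 0.3·6.5 + 0.49·-0.6 = 3.735.
E[X²] = 0.21·99.6233 + 0.3·47.5 + 0.49·25.36 = 47.5973.
Var(X) = E[X²] − (E[X])² = 47.5973 − 13.9502 = 33.6471.

33.647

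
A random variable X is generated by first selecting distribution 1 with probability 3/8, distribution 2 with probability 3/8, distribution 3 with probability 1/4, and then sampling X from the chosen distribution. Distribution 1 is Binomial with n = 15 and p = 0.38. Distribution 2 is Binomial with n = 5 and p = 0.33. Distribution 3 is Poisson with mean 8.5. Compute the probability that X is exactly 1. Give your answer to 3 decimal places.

Conditional on each component, P(X = 1): 1: 0.00706901; 2: 0.332493; 3: 0.00172948.
By total probability, P(X = 1) = 0.375·0.00706901 + 0.375·0.332493 + 0.25·0.00172948 = 0.127768.

0.128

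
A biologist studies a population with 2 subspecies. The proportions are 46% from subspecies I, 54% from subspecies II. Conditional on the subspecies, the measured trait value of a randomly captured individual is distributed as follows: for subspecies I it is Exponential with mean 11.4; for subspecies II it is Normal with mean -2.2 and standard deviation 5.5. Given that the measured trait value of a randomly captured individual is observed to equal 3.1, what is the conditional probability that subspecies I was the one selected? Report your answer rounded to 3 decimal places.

0.555

Likelihoods f(3.1 | ·): I: 0.066834; II: 0.0455938.
Posterior ∝ prior × likelihood. Numerator for I: 0.46·0.066834 = 0.0307436.
Normalizing constant: 0.46·0.066834 + 0.54·0.0455938 = 0.0553643.
P(I | observation) = 0.0307436 / 0.0553643 = 0.555297.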